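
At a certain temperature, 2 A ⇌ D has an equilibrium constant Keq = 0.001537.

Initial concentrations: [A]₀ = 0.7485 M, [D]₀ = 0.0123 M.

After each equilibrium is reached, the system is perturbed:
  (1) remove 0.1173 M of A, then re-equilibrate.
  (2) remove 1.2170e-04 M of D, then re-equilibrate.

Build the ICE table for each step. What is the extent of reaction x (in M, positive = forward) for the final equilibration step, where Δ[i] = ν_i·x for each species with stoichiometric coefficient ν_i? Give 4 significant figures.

x = 1.2121e-04 M

Q₀ = 0.02195 vs Keq = 0.001537 ⇒ Q>K, reverse
Step 1:
                   A          D
  Initial     0.7485     0.0123
  Change     0.02277   -0.01139
  Equil       0.7713 9.1430e-04
  solve Keq expr → x = -0.01139; check Q = 0.001537
Then remove 0.1173 M of A.
Step 2:
                   A          D
  Initial      0.654 9.1430e-04
  Change  5.1186e-04 -2.5593e-04
  Equil       0.6545 6.5837e-04
  solve Keq expr → x = -2.5593e-04; check Q = 0.001537
Then remove 1.2170e-04 M of D.
Step 3:
                   A          D
  Initial     0.6545 5.3667e-04
  Change  -2.4242e-04 1.2121e-04
  Equil       0.6542 6.5788e-04
  solve Keq expr → x = 1.2121e-04; check Q = 0.001537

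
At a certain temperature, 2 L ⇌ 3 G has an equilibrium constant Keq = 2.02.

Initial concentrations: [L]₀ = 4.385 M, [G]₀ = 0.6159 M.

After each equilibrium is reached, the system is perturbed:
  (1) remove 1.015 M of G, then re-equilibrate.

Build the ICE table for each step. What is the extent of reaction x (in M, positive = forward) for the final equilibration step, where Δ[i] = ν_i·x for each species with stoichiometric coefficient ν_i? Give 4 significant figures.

Q₀ = 0.01215 vs Keq = 2.02 ⇒ Q<K, forward
Step 1:
                  L         G
  I           4.385    0.6159
  C          -1.354     2.031
  E           3.031     2.647
  solve Keq expr → x = 0.6772; check Q = 2.02
Then remove 1.015 M of G.
Step 2:
                  L         G
  I           3.031     1.632
  C         -0.4836    0.7253
  E           2.547     2.358
  solve Keq expr → x = 0.2418; check Q = 2.02

x = 0.2418 M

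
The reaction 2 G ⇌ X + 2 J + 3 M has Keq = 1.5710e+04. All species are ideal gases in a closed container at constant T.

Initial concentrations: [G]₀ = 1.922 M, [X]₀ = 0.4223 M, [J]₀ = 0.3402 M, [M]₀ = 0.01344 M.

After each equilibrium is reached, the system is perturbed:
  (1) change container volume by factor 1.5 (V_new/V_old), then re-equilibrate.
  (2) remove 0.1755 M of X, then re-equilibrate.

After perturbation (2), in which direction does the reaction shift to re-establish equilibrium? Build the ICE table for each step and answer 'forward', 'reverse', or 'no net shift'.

Direction: forward

Q₀ = 3.2120e-08 vs Keq = 1.5710e+04 ⇒ Q<K, forward
Step 1:
                    G           X           J           M
  I             1.922      0.4223      0.3402     0.01344
  C             -1.83      0.9151        1.83       2.745
  E           0.09176       1.337        2.17       2.759
  solve Keq expr → x = 0.9151; check Q = 1.5710e+04
Then change container volume by factor 1.5 (V_new/V_old).
Step 2:
                    G           X           J           M
  I           0.06118      0.8916       1.447       1.839
  C          -0.03203     0.01602     0.03203     0.04805
  E           0.02915      0.9076       1.479       1.887
  solve Keq expr → x = 0.01602; check Q = 1.5710e+04
Then remove 0.1755 M of X.
Step 3:
                    G           X           J           M
  I           0.02915      0.7321       1.479       1.887
  C         -0.002806    0.001403    0.002806     0.00421
  E           0.02634      0.7335       1.482       1.891
  solve Keq expr → x = 0.001403; check Q = 1.5710e+04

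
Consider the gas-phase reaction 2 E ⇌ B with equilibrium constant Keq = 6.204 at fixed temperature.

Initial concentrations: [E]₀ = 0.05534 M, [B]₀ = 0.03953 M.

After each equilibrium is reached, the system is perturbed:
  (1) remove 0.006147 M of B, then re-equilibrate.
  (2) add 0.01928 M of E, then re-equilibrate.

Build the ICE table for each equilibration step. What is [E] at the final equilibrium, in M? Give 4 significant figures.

[E]_eq = 0.0738 M

Q₀ = 12.91 vs Keq = 6.204 ⇒ Q>K, reverse
Step 1:
                    E           B
  I           0.05534     0.03953
  C           0.01597   -0.007984
  E           0.07131     0.03155
  solve Keq expr → x = -0.007984; check Q = 6.204
Then remove 0.006147 M of B.
Step 2:
                    E           B
  I           0.07131      0.0254
  C         -0.004531    0.002265
  E           0.06678     0.02766
  solve Keq expr → x = 0.002265; check Q = 6.204
Then add 0.01928 M of E.
Step 3:
                    E           B
  I           0.08606     0.02766
  C          -0.01225    0.006127
  E            0.0738     0.03379
  solve Keq expr → x = 0.006127; check Q = 6.204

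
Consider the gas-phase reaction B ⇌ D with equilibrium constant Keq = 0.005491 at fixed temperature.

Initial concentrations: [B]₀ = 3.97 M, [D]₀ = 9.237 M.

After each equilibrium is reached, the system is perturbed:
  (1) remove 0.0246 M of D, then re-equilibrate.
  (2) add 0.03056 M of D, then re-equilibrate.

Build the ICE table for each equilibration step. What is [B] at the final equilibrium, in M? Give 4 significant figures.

Q₀ = 2.327 vs Keq = 0.005491 ⇒ Q>K, reverse
Step 1:
                   B          D
  I             3.97      9.237
  C            9.165     -9.165
  E            13.13    0.07212
  solve Keq expr → x = -9.165; check Q = 0.005491
Then remove 0.0246 M of D.
Step 2:
                   B          D
  I            13.13    0.04752
  C         -0.02447    0.02447
  E            13.11    0.07199
  solve Keq expr → x = 0.02447; check Q = 0.005491
Then add 0.03056 M of D.
Step 3:
                   B          D
  I            13.11     0.1025
  C          0.03039   -0.03039
  E            13.14    0.07216
  solve Keq expr → x = -0.03039; check Q = 0.005491

[B]_eq = 13.14 M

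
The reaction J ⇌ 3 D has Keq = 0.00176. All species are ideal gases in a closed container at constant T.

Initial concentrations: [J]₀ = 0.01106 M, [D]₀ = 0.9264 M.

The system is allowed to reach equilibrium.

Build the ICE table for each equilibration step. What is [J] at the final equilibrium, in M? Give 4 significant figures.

[J]_eq = 0.2931 M

Q₀ = 71.89 vs Keq = 0.00176 ⇒ Q>K, reverse
Step 1:
                  J         D
  init      0.01106    0.9264
  Δ          0.2821   -0.8462
  eq         0.2931    0.0802
  solve Keq expr → x = -0.2821; check Q = 0.00176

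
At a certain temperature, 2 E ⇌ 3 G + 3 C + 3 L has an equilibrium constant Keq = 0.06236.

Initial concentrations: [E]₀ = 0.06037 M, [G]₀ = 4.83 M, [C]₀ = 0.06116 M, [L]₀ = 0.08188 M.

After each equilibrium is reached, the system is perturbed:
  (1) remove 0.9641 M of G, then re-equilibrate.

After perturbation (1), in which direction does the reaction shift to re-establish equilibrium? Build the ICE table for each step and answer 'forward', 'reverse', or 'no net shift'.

Direction: forward

Q₀ = 0.003883 vs Keq = 0.06236 ⇒ Q<K, forward
Step 1:
                  E         G         C         L
  Initial   0.06037      4.83   0.06116   0.08188
  Change   -0.01871   0.02806   0.02806   0.02806
  Equil     0.04166     4.858   0.08922    0.1099
  solve Keq expr → x = 0.009355; check Q = 0.06236
Then remove 0.9641 M of G.
Step 2:
                  E         G         C         L
  Initial   0.04166     3.894   0.08922    0.1099
  Change   -0.00473  0.007095  0.007095  0.007095
  Equil     0.03693     3.901   0.09632     0.117
  solve Keq expr → x = 0.002365; check Q = 0.06236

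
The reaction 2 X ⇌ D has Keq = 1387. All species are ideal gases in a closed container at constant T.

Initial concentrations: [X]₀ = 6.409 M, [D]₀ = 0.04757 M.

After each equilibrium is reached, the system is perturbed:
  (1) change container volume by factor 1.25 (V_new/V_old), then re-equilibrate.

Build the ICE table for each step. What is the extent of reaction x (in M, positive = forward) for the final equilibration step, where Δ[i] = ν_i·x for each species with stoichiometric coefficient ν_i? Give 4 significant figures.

x = -0.002268 M

Q₀ = 0.001158 vs Keq = 1387 ⇒ Q<K, forward
Step 1:
                   X          D
  Initial      6.409    0.04757
  Change      -6.361       3.18
  Equil      0.04824      3.228
  solve Keq expr → x = 3.18; check Q = 1387
Then change container volume by factor 1.25 (V_new/V_old).
Step 2:
                   X          D
  Initial    0.03859      2.582
  Change    0.004536  -0.002268
  Equil      0.04313       2.58
  solve Keq expr → x = -0.002268; check Q = 1387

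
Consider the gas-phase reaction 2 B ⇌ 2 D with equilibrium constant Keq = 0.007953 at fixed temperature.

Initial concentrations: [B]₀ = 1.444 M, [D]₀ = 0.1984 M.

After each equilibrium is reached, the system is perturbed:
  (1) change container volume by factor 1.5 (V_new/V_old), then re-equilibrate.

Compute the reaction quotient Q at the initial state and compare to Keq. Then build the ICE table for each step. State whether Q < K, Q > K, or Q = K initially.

Q₀ = 0.01888; Q > K (proceeds reverse)

Q₀ = 0.01888 vs Keq = 0.007953 ⇒ Q>K, reverse
Step 1:
                   B          D
  Initial      1.444     0.1984
  Change     0.06392   -0.06392
  Equil        1.508     0.1345
  solve Keq expr → x = -0.03196; check Q = 0.007953
Then change container volume by factor 1.5 (V_new/V_old).
Step 2:
                   B          D
  Initial      1.005    0.08965
  Change           0          0
  Equil        1.005    0.08965
  solve Keq expr → x = 0; check Q = 0.007953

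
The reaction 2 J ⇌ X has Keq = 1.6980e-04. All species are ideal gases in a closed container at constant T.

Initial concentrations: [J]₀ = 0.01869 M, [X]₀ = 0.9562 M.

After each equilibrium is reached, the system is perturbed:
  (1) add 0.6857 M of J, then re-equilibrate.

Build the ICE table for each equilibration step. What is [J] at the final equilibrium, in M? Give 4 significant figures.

[J]_eq = 2.614 M

Q₀ = 2737 vs Keq = 1.6980e-04 ⇒ Q>K, reverse
Step 1:
                   J          X
  I          0.01869     0.9562
  C            1.911    -0.9556
  E             1.93 6.3237e-04
  solve Keq expr → x = -0.9556; check Q = 1.6980e-04
Then add 0.6857 M of J.
Step 2:
                   J          X
  I            2.616 6.3237e-04
  C        -0.001057 5.2829e-04
  E            2.614   0.001161
  solve Keq expr → x = 5.2829e-04; check Q = 1.6980e-04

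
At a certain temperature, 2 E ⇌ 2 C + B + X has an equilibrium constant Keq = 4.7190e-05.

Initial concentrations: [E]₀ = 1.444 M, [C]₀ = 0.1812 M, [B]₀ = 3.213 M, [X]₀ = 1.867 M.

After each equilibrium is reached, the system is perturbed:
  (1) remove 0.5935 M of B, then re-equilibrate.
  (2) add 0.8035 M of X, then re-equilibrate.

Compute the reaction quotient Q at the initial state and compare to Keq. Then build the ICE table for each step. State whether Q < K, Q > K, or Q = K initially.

Q₀ = 0.09446; Q > K (proceeds reverse)

Q₀ = 0.09446 vs Keq = 4.7190e-05 ⇒ Q>K, reverse
Step 1:
                   E          C          B          X
  Initial      1.444     0.1812      3.213      1.867
  Change      0.1765    -0.1765   -0.08824   -0.08824
  Equil         1.62   0.004722      3.125      1.779
  solve Keq expr → x = -0.08824; check Q = 4.7190e-05
Then remove 0.5935 M of B.
Step 2:
                   E          C          B          X
  Initial       1.62   0.004722      2.531      1.779
  Change  -5.2208e-04 5.2208e-04 2.6104e-04 2.6104e-04
  Equil         1.62   0.005244      2.532      1.779
  solve Keq expr → x = 2.6104e-04; check Q = 4.7190e-05
Then add 0.8035 M of X.
Step 3:
                   E          C          B          X
  Initial       1.62   0.005244      2.532      2.583
  Change  8.8840e-04 -8.8840e-04 -4.4420e-04 -4.4420e-04
  Equil        1.621   0.004355      2.531      2.582
  solve Keq expr → x = -4.4420e-04; check Q = 4.7190e-05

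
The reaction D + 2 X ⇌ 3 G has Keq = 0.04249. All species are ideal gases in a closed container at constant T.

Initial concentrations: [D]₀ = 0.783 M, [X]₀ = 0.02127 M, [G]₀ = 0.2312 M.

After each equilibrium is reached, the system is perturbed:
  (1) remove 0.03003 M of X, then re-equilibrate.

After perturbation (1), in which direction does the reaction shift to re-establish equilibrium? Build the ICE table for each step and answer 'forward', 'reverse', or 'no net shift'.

Direction: reverse

Q₀ = 34.89 vs Keq = 0.04249 ⇒ Q>K, reverse
Step 1:
                    D           X           G
  init          0.783     0.02127      0.2312
  Δ           0.05019      0.1004     -0.1506
  eq           0.8332      0.1217     0.08062
  solve Keq expr → x = -0.05019; check Q = 0.04249
Then remove 0.03003 M of X.
Step 2:
                    D           X           G
  init         0.8332     0.09163     0.08062
  Δ          0.003482    0.006964    -0.01045
  eq           0.8367     0.09859     0.07017
  solve Keq expr → x = -0.003482; check Q = 0.04249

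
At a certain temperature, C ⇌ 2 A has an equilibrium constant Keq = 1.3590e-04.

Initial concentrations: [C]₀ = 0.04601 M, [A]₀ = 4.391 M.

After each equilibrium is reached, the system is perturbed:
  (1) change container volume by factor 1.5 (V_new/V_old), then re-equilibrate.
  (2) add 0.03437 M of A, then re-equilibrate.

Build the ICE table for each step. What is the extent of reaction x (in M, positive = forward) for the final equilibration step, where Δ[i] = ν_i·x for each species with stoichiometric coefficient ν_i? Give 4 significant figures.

x = -0.01714 M

Q₀ = 419.1 vs Keq = 1.3590e-04 ⇒ Q>K, reverse
Step 1:
                  C         A
  init      0.04601     4.391
  Δ           2.187    -4.374
  eq          2.233   0.01742
  solve Keq expr → x = -2.187; check Q = 1.3590e-04
Then change container volume by factor 1.5 (V_new/V_old).
Step 2:
                  C         A
  init        1.489   0.01161
  Δ       -0.001302  0.002604
  eq          1.487   0.01422
  solve Keq expr → x = 0.001302; check Q = 1.3590e-04
Then add 0.03437 M of A.
Step 3:
                  C         A
  init        1.487   0.04859
  Δ         0.01714  -0.03429
  eq          1.504    0.0143
  solve Keq expr → x = -0.01714; check Q = 1.3590e-04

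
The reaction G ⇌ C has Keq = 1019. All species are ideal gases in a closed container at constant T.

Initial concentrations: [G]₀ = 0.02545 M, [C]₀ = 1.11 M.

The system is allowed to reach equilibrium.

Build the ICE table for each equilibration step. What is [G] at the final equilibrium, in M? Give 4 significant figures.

[G]_eq = 0.001113 M

Q₀ = 43.61 vs Keq = 1019 ⇒ Q<K, forward
Step 1:
                   G          C
  init       0.02545       1.11
  Δ         -0.02434    0.02434
  eq        0.001113      1.134
  solve Keq expr → x = 0.02434; check Q = 1019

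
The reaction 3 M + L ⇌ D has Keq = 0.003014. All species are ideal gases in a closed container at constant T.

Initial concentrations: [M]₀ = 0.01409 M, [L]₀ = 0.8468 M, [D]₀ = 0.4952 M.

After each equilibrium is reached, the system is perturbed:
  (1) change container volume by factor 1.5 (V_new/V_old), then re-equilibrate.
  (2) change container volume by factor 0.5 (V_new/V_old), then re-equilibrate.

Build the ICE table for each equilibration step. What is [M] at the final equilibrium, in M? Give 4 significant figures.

[M]_eq = 1.892 M

Q₀ = 2.0906e+05 vs Keq = 0.003014 ⇒ Q>K, reverse
Step 1:
                  M         L         D
  I         0.01409    0.8468    0.4952
  C           1.448    0.4827   -0.4827
  E           1.462     1.329   0.01252
  solve Keq expr → x = -0.4827; check Q = 0.003014
Then change container volume by factor 1.5 (V_new/V_old).
Step 2:
                  M         L         D
  I          0.9747    0.8863   0.00835
  C         0.01718  0.005726 -0.005726
  E          0.9919     0.892  0.002624
  solve Keq expr → x = -0.005726; check Q = 0.003014
Then change container volume by factor 0.5 (V_new/V_old).
Step 3:
                  M         L         D
  I           1.984     1.784  0.005248
  C        -0.09167  -0.03056   0.03056
  E           1.892     1.754    0.0358
  solve Keq expr → x = 0.03056; check Q = 0.003014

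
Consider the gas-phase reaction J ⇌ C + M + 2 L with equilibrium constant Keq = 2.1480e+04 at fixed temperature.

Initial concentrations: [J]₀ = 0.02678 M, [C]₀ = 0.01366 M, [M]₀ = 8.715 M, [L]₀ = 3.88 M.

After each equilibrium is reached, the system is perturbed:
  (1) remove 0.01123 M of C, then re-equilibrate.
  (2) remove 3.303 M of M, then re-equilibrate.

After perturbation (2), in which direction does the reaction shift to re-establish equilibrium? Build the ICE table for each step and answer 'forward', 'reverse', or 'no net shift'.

Q₀ = 66.92 vs Keq = 2.1480e+04 ⇒ Q<K, forward
Step 1:
                  J         C         M         L
  I         0.02678   0.01366     8.715      3.88
  C        -0.02653   0.02653   0.02653   0.05305
  E       2.5299e-04   0.04019     8.742     3.933
  solve Keq expr → x = 0.02653; check Q = 2.1480e+04
Then remove 0.01123 M of C.
Step 2:
                  J         C         M         L
  I       2.5299e-04   0.02896     8.742     3.933
  C       -7.0239e-05 7.0239e-05 7.0239e-05 1.4048e-04
  E       1.8275e-04   0.02903     8.742     3.933
  solve Keq expr → x = 7.0239e-05; check Q = 2.1480e+04
Then remove 3.303 M of M.
Step 3:
                  J         C         M         L
  I       1.8275e-04   0.02903     5.439     3.933
  C       -6.8772e-05 6.8772e-05 6.8772e-05 1.3754e-04
  E       1.1398e-04    0.0291     5.439     3.933
  solve Keq expr → x = 6.8772e-05; check Q = 2.1480e+04

Direction: forward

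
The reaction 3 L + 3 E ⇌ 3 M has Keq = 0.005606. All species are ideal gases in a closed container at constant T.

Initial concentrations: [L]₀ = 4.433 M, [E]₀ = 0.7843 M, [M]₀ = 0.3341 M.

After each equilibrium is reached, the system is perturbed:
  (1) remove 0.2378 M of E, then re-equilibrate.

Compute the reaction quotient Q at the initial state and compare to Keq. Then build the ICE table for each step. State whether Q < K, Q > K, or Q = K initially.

Q₀ = 8.8734e-04; Q < K (proceeds forward)

Q₀ = 8.8734e-04 vs Keq = 0.005606 ⇒ Q<K, forward
Step 1:
                  L         E         M
  init        4.433    0.7843    0.3341
  Δ         -0.1492   -0.1492    0.1492
  eq          4.284    0.6351    0.4833
  solve Keq expr → x = 0.04973; check Q = 0.005606
Then remove 0.2378 M of E.
Step 2:
                  L         E         M
  init        4.284    0.3973    0.4833
  Δ         0.09787   0.09787  -0.09787
  eq          4.382    0.4952    0.3854
  solve Keq expr → x = -0.03262; check Q = 0.005606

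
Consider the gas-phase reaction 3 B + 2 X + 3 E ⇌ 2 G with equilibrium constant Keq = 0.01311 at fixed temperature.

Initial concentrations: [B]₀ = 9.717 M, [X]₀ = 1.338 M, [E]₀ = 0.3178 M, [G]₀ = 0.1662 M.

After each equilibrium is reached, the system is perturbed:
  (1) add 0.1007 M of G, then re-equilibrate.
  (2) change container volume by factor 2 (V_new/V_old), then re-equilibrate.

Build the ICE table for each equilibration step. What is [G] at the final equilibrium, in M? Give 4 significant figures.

[G]_eq = 0.09214 M

Q₀ = 5.2395e-04 vs Keq = 0.01311 ⇒ Q<K, forward
Step 1:
                   B          X          E          G
  init         9.717      1.338     0.3178     0.1662
  Δ          -0.1565    -0.1043    -0.1565     0.1043
  eq           9.561      1.234     0.1613     0.2705
  solve Keq expr → x = 0.05216; check Q = 0.01311
Then add 0.1007 M of G.
Step 2:
                   B          X          E          G
  init         9.561      1.234     0.1613     0.3712
  Δ          0.02851    0.01901    0.02851   -0.01901
  eq           9.589      1.253     0.1898     0.3522
  solve Keq expr → x = -0.009504; check Q = 0.01311
Then change container volume by factor 2 (V_new/V_old).
Step 3:
                   B          X          E          G
  init         4.795     0.6263    0.09491     0.1761
  Δ            0.126    0.08397      0.126   -0.08397
  eq            4.92     0.7103     0.2209    0.09214
  solve Keq expr → x = -0.04199; check Q = 0.01311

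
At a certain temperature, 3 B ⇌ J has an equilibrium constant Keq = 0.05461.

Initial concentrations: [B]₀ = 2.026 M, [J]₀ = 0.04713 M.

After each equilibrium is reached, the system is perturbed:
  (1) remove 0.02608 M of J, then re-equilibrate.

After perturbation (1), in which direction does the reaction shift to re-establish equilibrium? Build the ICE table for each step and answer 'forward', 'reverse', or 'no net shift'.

Q₀ = 0.005667 vs Keq = 0.05461 ⇒ Q<K, forward
Step 1:
                   B          J
  Initial      2.026    0.04713
  Change     -0.4727     0.1576
  Equil        1.553     0.2047
  solve Keq expr → x = 0.1576; check Q = 0.05461
Then remove 0.02608 M of J.
Step 2:
                   B          J
  Initial      1.553     0.1786
  Change    -0.03625    0.01208
  Equil        1.517     0.1907
  solve Keq expr → x = 0.01208; check Q = 0.05461

Direction: forward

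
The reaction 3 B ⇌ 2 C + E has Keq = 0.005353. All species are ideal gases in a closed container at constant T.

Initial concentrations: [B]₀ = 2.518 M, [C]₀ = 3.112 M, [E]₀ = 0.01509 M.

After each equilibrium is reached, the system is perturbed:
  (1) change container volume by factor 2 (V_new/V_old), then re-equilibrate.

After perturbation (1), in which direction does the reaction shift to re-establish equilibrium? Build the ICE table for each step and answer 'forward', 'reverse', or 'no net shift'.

Q₀ = 0.009154 vs Keq = 0.005353 ⇒ Q>K, reverse
Step 1:
                   B          C          E
  I            2.518      3.112    0.01509
  C          0.01801   -0.01201  -0.006005
  E            2.536        3.1   0.009085
  solve Keq expr → x = -0.006005; check Q = 0.005353
Then change container volume by factor 2 (V_new/V_old).
Step 2:
                   B          C          E
  I            1.268       1.55   0.004543
  C                0          0          0
  E            1.268       1.55   0.004543
  solve Keq expr → x = 0; check Q = 0.005353

Direction: no net shift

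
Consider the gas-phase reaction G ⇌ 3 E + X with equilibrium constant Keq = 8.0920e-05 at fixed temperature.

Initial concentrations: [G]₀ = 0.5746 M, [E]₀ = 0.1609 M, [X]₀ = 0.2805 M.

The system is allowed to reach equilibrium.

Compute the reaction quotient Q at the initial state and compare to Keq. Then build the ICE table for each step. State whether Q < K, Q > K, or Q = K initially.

Q₀ = 0.002033; Q > K (proceeds reverse)

Q₀ = 0.002033 vs Keq = 8.0920e-05 ⇒ Q>K, reverse
Step 1:
                   G          E          X
  init        0.5746     0.1609     0.2805
  Δ          0.03414    -0.1024   -0.03414
  eq          0.6087    0.05848     0.2464
  solve Keq expr → x = -0.03414; check Q = 8.0920e-05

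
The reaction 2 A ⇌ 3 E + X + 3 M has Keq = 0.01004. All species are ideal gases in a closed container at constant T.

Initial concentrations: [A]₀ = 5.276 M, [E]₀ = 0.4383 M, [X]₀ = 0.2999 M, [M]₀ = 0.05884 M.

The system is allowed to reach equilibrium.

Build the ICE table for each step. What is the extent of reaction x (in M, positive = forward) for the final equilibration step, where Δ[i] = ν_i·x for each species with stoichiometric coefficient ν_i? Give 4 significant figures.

x = 0.2164 M

Q₀ = 1.8480e-07 vs Keq = 0.01004 ⇒ Q<K, forward
Step 1:
                   A          E          X          M
  init         5.276     0.4383     0.2999    0.05884
  Δ          -0.4327     0.6491     0.2164     0.6491
  eq           4.843      1.087     0.5163     0.7079
  solve Keq expr → x = 0.2164; check Q = 0.01004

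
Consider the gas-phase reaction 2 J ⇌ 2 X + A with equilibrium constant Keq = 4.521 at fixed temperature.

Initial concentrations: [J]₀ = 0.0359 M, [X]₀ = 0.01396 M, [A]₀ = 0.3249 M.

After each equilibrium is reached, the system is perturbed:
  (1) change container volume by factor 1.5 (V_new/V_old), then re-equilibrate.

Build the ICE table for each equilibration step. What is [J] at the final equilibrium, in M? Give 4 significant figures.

Q₀ = 0.04913 vs Keq = 4.521 ⇒ Q<K, forward
Step 1:
                    J           X           A
  Initial      0.0359     0.01396      0.3249
  Change      -0.0252      0.0252      0.0126
  Equil        0.0107     0.03916      0.3375
  solve Keq expr → x = 0.0126; check Q = 4.521
Then change container volume by factor 1.5 (V_new/V_old).
Step 2:
                    J           X           A
  Initial    0.007133     0.02611       0.225
  Change    -0.001064    0.001064  5.3217e-04
  Equil      0.006069     0.02717      0.2255
  solve Keq expr → x = 5.3217e-04; check Q = 4.521

[J]_eq = 0.006069 M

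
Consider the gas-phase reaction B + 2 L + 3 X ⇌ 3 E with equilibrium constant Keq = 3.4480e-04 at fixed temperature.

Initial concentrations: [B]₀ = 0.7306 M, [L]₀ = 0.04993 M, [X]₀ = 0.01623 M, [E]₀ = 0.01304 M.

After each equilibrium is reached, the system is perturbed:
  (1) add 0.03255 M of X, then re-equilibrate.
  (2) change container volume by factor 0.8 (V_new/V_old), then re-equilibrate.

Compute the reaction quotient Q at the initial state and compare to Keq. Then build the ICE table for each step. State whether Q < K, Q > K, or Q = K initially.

Q₀ = 284.8 vs Keq = 3.4480e-04 ⇒ Q>K, reverse
Step 1:
                  B         L         X         E
  Initial    0.7306   0.04993   0.01623   0.01304
  Change   0.004255  0.008509   0.01276  -0.01276
  Equil      0.7349   0.05844   0.02899 2.7629e-04
  solve Keq expr → x = -0.004255; check Q = 3.4480e-04
Then add 0.03255 M of X.
Step 2:
                  B         L         X         E
  Initial    0.7349   0.05844   0.06154 2.7629e-04
  Change  -1.0196e-04 -2.0392e-04 -3.0588e-04 3.0588e-04
  Equil      0.7348   0.05824   0.06124 5.8217e-04
  solve Keq expr → x = 1.0196e-04; check Q = 3.4480e-04
Then change container volume by factor 0.8 (V_new/V_old).
Step 3:
                  B         L         X         E
  Initial    0.9184   0.07279   0.07655 7.2771e-04
  Change  -5.9597e-05 -1.1919e-04 -1.7879e-04 1.7879e-04
  Equil      0.9184   0.07267   0.07637 9.0650e-04
  solve Keq expr → x = 5.9597e-05; check Q = 3.4480e-04

Q₀ = 284.8; Q > K (proceeds reverse)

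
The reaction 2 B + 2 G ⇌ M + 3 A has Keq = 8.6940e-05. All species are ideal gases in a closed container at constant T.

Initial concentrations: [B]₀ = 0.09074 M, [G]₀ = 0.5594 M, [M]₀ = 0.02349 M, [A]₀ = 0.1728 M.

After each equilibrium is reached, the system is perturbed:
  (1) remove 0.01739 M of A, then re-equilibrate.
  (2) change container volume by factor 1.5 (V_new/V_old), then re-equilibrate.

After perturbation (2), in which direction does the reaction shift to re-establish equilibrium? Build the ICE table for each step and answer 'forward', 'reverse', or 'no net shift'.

Direction: no net shift

Q₀ = 0.04704 vs Keq = 8.6940e-05 ⇒ Q>K, reverse
Step 1:
                  B         G         M         A
  init      0.09074    0.5594   0.02349    0.1728
  Δ         0.04592   0.04592  -0.02296  -0.06888
  eq         0.1367    0.6053 5.3011e-04    0.1039
  solve Keq expr → x = -0.02296; check Q = 8.6940e-05
Then remove 0.01739 M of A.
Step 2:
                  B         G         M         A
  init       0.1367    0.6053 5.3011e-04   0.08653
  Δ       -6.9008e-04 -6.9008e-04 3.4504e-04  0.001035
  eq          0.136    0.6046 8.7515e-04   0.08757
  solve Keq expr → x = 3.4504e-04; check Q = 8.6940e-05
Then change container volume by factor 1.5 (V_new/V_old).
Step 3:
                  B         G         M         A
  init      0.09065    0.4031 5.8344e-04   0.05838
  Δ               0         0         0         0
  eq        0.09065    0.4031 5.8344e-04   0.05838
  solve Keq expr → x = 0; check Q = 8.6940e-05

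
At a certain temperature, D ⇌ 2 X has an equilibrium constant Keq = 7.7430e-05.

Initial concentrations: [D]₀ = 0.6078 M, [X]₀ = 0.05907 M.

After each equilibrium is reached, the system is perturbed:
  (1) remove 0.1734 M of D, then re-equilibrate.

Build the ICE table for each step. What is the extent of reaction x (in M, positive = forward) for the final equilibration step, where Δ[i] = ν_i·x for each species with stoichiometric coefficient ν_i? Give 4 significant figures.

x = -5.1567e-04 M

Q₀ = 0.005741 vs Keq = 7.7430e-05 ⇒ Q>K, reverse
Step 1:
                    D           X
  init         0.6078     0.05907
  Δ           0.02603    -0.05206
  eq           0.6338    0.007006
  solve Keq expr → x = -0.02603; check Q = 7.7430e-05
Then remove 0.1734 M of D.
Step 2:
                    D           X
  init         0.4604    0.007006
  Δ        5.1567e-04   -0.001031
  eq           0.4609    0.005974
  solve Keq expr → x = -5.1567e-04; check Q = 7.7430e-05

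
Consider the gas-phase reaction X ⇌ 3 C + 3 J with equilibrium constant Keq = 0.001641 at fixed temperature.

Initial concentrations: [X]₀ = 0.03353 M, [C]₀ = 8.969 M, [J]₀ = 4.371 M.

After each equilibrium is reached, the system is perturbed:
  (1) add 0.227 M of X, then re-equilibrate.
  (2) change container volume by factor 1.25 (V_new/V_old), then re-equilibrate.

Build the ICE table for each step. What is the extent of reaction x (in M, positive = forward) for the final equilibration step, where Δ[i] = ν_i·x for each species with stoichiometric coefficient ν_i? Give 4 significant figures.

Q₀ = 1.7970e+06 vs Keq = 0.001641 ⇒ Q>K, reverse
Step 1:
                   X          C          J
  init       0.03353      8.969      4.371
  Δ            1.447     -4.342     -4.342
  eq           1.481      4.627    0.02906
  solve Keq expr → x = -1.447; check Q = 0.001641
Then add 0.227 M of X.
Step 2:
                   X          C          J
  init         1.708      4.627    0.02906
  Δ       -4.6755e-04   0.001403   0.001403
  eq           1.707      4.628    0.03046
  solve Keq expr → x = 4.6755e-04; check Q = 0.001641
Then change container volume by factor 1.25 (V_new/V_old).
Step 3:
                   X          C          J
  init         1.366      3.703    0.02437
  Δ        -0.003614    0.01084    0.01084
  eq           1.362      3.714    0.03521
  solve Keq expr → x = 0.003614; check Q = 0.001641

x = 0.003614 M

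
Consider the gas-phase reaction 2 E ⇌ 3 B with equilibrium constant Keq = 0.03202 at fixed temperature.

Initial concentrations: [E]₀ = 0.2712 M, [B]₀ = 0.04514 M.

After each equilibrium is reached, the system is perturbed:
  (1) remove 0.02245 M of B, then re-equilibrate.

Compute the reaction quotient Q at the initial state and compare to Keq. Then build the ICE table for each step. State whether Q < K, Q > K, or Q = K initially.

Q₀ = 0.001251 vs Keq = 0.03202 ⇒ Q<K, forward
Step 1:
                    E           B
  Initial      0.2712     0.04514
  Change     -0.04784     0.07176
  Equil        0.2234      0.1169
  solve Keq expr → x = 0.02392; check Q = 0.03202
Then remove 0.02245 M of B.
Step 2:
                    E           B
  Initial      0.2234     0.09445
  Change     -0.01212     0.01818
  Equil        0.2112      0.1126
  solve Keq expr → x = 0.006061; check Q = 0.03202

Q₀ = 0.001251; Q < K (proceeds forward)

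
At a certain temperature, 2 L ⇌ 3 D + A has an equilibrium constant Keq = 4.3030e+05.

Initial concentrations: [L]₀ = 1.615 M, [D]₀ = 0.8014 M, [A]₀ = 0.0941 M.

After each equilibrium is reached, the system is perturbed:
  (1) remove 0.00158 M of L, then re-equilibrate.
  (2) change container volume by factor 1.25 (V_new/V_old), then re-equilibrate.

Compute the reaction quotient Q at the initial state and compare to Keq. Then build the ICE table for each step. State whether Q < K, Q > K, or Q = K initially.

Q₀ = 0.01857; Q < K (proceeds forward)

Q₀ = 0.01857 vs Keq = 4.3030e+05 ⇒ Q<K, forward
Step 1:
                  L         D         A
  Initial     1.615    0.8014    0.0941
  Change     -1.607      2.41    0.8033
  Equil    0.008311     3.211    0.8974
  solve Keq expr → x = 0.8033; check Q = 4.3030e+05
Then remove 0.00158 M of L.
Step 2:
                  L         D         A
  Initial  0.006731     3.211    0.8974
  Change   0.001567 -0.002351 -7.8363e-04
  Equil    0.008299     3.209    0.8967
  solve Keq expr → x = -7.8363e-04; check Q = 4.3030e+05
Then change container volume by factor 1.25 (V_new/V_old).
Step 3:
                  L         D         A
  Initial  0.006639     2.567    0.7173
  Change  -0.001319  0.001979 6.5959e-04
  Equil     0.00532     2.569     0.718
  solve Keq expr → x = 6.5959e-04; check Q = 4.3030e+05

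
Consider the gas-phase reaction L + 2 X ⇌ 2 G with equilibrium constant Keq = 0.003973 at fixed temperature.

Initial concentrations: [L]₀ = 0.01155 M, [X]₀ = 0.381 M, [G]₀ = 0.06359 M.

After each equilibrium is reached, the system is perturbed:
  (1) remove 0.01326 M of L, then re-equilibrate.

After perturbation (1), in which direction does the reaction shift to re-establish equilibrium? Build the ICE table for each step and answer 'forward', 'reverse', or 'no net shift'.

Direction: reverse

Q₀ = 2.412 vs Keq = 0.003973 ⇒ Q>K, reverse
Step 1:
                  L         X         G
  I         0.01155     0.381   0.06359
  C         0.02901   0.05802  -0.05802
  E         0.04056     0.439  0.005573
  solve Keq expr → x = -0.02901; check Q = 0.003973
Then remove 0.01326 M of L.
Step 2:
                  L         X         G
  I          0.0273     0.439  0.005573
  C       4.7561e-04 9.5122e-04 -9.5122e-04
  E         0.02777      0.44  0.004622
  solve Keq expr → x = -4.7561e-04; check Q = 0.003973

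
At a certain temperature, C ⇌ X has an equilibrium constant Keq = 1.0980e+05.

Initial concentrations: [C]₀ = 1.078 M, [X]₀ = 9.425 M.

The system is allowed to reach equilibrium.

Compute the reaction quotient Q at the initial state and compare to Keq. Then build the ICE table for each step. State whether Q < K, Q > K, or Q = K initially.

Q₀ = 8.743 vs Keq = 1.0980e+05 ⇒ Q<K, forward
Step 1:
                  C         X
  Initial     1.078     9.425
  Change     -1.078     1.078
  Equil   9.5655e-05      10.5
  solve Keq expr → x = 1.078; check Q = 1.0980e+05

Q₀ = 8.743; Q < K (proceeds forward)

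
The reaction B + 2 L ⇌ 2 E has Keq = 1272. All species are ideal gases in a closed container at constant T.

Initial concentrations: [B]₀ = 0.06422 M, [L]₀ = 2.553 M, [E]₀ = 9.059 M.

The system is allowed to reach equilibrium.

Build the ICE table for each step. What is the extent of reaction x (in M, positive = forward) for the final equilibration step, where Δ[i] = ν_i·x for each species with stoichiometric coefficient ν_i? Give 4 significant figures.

x = 0.05319 M

Q₀ = 196.1 vs Keq = 1272 ⇒ Q<K, forward
Step 1:
                  B         L         E
  I         0.06422     2.553     9.059
  C        -0.05319   -0.1064    0.1064
  E         0.01103     2.447     9.165
  solve Keq expr → x = 0.05319; check Q = 1272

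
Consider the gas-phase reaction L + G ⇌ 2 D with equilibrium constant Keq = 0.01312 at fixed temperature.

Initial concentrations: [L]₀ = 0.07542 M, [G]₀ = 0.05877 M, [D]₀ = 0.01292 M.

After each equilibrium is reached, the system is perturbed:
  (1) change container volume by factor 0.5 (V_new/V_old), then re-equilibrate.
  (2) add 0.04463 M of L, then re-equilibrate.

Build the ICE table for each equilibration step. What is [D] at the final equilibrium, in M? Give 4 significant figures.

Q₀ = 0.03766 vs Keq = 0.01312 ⇒ Q>K, reverse
Step 1:
                  L         G         D
  Initial   0.07542   0.05877   0.01292
  Change   0.002503  0.002503 -0.005005
  Equil     0.07792   0.06127  0.007915
  solve Keq expr → x = -0.002503; check Q = 0.01312
Then change container volume by factor 0.5 (V_new/V_old).
Step 2:
                  L         G         D
  Initial    0.1558    0.1225   0.01583
  Change          0         0         0
  Equil      0.1558    0.1225   0.01583
  solve Keq expr → x = 0; check Q = 0.01312
Then add 0.04463 M of L.
Step 3:
                  L         G         D
  Initial    0.2005    0.1225   0.01583
  Change  -0.001003 -0.001003  0.002006
  Equil      0.1995    0.1215   0.01783
  solve Keq expr → x = 0.001003; check Q = 0.01312

[D]_eq = 0.01783 M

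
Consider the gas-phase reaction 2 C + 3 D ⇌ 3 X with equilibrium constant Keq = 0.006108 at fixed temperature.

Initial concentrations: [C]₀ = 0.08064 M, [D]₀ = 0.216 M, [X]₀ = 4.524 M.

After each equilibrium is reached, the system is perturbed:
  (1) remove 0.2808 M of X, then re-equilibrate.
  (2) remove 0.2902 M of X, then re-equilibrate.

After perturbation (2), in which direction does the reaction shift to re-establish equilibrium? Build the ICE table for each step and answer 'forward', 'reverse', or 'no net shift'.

Q₀ = 1.4129e+06 vs Keq = 0.006108 ⇒ Q>K, reverse
Step 1:
                  C         D         X
  Initial   0.08064     0.216     4.524
  Change      2.248     3.372    -3.372
  Equil       2.329     3.588     1.152
  solve Keq expr → x = -1.124; check Q = 0.006108
Then remove 0.2808 M of X.
Step 2:
                  C         D         X
  Initial     2.329     3.588    0.8714
  Change    -0.1222   -0.1833    0.1833
  Equil       2.206     3.404     1.055
  solve Keq expr → x = 0.06111; check Q = 0.006108
Then remove 0.2902 M of X.
Step 3:
                  C         D         X
  Initial     2.206     3.404    0.7645
  Change    -0.1279   -0.1919    0.1919
  Equil       2.078     3.213    0.9564
  solve Keq expr → x = 0.06397; check Q = 0.006108

Direction: forward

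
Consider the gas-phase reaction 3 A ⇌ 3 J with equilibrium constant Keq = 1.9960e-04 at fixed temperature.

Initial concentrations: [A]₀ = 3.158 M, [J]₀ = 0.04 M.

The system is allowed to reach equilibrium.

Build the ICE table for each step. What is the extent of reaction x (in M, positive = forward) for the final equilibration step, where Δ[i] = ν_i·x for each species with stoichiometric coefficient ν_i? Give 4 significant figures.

x = 0.04553 M

Q₀ = 2.0321e-06 vs Keq = 1.9960e-04 ⇒ Q<K, forward
Step 1:
                   A          J
  Initial      3.158       0.04
  Change     -0.1366     0.1366
  Equil        3.021     0.1766
  solve Keq expr → x = 0.04553; check Q = 1.9960e-04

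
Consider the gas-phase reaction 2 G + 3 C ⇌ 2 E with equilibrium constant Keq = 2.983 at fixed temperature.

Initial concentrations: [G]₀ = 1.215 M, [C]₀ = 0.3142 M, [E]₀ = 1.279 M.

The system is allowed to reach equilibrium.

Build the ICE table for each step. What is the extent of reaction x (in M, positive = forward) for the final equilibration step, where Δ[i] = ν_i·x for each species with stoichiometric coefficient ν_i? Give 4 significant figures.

Q₀ = 35.72 vs Keq = 2.983 ⇒ Q>K, reverse
Step 1:
                  G         C         E
  I           1.215    0.3142     1.279
  C          0.1839    0.2759   -0.1839
  E           1.399    0.5901     1.095
  solve Keq expr → x = -0.09195; check Q = 2.983

x = -0.09195 M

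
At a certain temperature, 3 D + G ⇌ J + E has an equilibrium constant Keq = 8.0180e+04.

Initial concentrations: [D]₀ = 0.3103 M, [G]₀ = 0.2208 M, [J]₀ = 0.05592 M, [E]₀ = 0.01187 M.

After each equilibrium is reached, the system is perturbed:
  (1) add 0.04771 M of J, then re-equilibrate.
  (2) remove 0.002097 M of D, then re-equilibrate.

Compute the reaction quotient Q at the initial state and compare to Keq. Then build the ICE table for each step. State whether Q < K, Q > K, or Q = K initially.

Q₀ = 0.1006; Q < K (proceeds forward)

Q₀ = 0.1006 vs Keq = 8.0180e+04 ⇒ Q<K, forward
Step 1:
                   D          G          J          E
  Initial     0.3103     0.2208    0.05592    0.01187
  Change     -0.2982    -0.0994     0.0994     0.0994
  Equil      0.01211     0.1214     0.1553     0.1113
  solve Keq expr → x = 0.0994; check Q = 8.0180e+04
Then add 0.04771 M of J.
Step 2:
                   D          G          J          E
  Initial    0.01211     0.1214      0.203     0.1113
  Change    0.001095 3.6509e-04 -3.6509e-04 -3.6509e-04
  Equil       0.0132     0.1218     0.2027     0.1109
  solve Keq expr → x = -3.6509e-04; check Q = 8.0180e+04
Then remove 0.002097 M of D.
Step 3:
                   D          G          J          E
  Initial    0.01111     0.1218     0.2027     0.1109
  Change    0.002031 6.7703e-04 -6.7703e-04 -6.7703e-04
  Equil      0.01314     0.1224      0.202     0.1102
  solve Keq expr → x = -6.7703e-04; check Q = 8.0180e+04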